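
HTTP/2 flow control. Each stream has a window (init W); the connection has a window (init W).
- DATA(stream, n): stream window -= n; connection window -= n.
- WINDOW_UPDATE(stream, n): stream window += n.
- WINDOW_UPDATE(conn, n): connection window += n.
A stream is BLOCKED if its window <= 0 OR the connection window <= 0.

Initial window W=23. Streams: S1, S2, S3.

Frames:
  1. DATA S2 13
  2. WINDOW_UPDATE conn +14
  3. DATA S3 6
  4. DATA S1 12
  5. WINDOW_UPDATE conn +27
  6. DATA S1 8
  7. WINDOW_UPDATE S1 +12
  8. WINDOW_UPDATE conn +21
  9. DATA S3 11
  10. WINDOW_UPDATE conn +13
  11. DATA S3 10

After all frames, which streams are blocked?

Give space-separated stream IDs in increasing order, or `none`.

Answer: S3

Derivation:
Op 1: conn=10 S1=23 S2=10 S3=23 blocked=[]
Op 2: conn=24 S1=23 S2=10 S3=23 blocked=[]
Op 3: conn=18 S1=23 S2=10 S3=17 blocked=[]
Op 4: conn=6 S1=11 S2=10 S3=17 blocked=[]
Op 5: conn=33 S1=11 S2=10 S3=17 blocked=[]
Op 6: conn=25 S1=3 S2=10 S3=17 blocked=[]
Op 7: conn=25 S1=15 S2=10 S3=17 blocked=[]
Op 8: conn=46 S1=15 S2=10 S3=17 blocked=[]
Op 9: conn=35 S1=15 S2=10 S3=6 blocked=[]
Op 10: conn=48 S1=15 S2=10 S3=6 blocked=[]
Op 11: conn=38 S1=15 S2=10 S3=-4 blocked=[3]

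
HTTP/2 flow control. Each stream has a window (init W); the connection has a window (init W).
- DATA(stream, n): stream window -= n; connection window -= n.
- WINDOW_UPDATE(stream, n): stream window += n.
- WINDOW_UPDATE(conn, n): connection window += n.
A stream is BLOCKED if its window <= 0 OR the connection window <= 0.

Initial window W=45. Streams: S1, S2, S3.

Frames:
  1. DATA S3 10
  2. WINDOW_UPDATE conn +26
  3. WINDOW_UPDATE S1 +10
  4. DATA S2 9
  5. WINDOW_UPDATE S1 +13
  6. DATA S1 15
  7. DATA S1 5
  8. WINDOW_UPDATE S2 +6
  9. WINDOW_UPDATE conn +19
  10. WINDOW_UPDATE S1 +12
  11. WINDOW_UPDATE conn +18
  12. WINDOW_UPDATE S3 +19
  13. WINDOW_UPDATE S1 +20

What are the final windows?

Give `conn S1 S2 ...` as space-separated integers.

Op 1: conn=35 S1=45 S2=45 S3=35 blocked=[]
Op 2: conn=61 S1=45 S2=45 S3=35 blocked=[]
Op 3: conn=61 S1=55 S2=45 S3=35 blocked=[]
Op 4: conn=52 S1=55 S2=36 S3=35 blocked=[]
Op 5: conn=52 S1=68 S2=36 S3=35 blocked=[]
Op 6: conn=37 S1=53 S2=36 S3=35 blocked=[]
Op 7: conn=32 S1=48 S2=36 S3=35 blocked=[]
Op 8: conn=32 S1=48 S2=42 S3=35 blocked=[]
Op 9: conn=51 S1=48 S2=42 S3=35 blocked=[]
Op 10: conn=51 S1=60 S2=42 S3=35 blocked=[]
Op 11: conn=69 S1=60 S2=42 S3=35 blocked=[]
Op 12: conn=69 S1=60 S2=42 S3=54 blocked=[]
Op 13: conn=69 S1=80 S2=42 S3=54 blocked=[]

Answer: 69 80 42 54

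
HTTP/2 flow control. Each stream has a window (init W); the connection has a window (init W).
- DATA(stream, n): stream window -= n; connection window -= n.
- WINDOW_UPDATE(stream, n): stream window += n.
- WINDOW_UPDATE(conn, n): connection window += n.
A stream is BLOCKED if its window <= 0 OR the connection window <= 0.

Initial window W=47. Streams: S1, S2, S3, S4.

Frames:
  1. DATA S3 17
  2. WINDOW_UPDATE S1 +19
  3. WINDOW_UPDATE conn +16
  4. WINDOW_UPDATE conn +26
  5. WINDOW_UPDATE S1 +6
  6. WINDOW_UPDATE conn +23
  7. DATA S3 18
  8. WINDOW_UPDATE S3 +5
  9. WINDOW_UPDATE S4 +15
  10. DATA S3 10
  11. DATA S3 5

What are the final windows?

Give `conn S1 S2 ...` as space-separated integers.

Answer: 62 72 47 2 62

Derivation:
Op 1: conn=30 S1=47 S2=47 S3=30 S4=47 blocked=[]
Op 2: conn=30 S1=66 S2=47 S3=30 S4=47 blocked=[]
Op 3: conn=46 S1=66 S2=47 S3=30 S4=47 blocked=[]
Op 4: conn=72 S1=66 S2=47 S3=30 S4=47 blocked=[]
Op 5: conn=72 S1=72 S2=47 S3=30 S4=47 blocked=[]
Op 6: conn=95 S1=72 S2=47 S3=30 S4=47 blocked=[]
Op 7: conn=77 S1=72 S2=47 S3=12 S4=47 blocked=[]
Op 8: conn=77 S1=72 S2=47 S3=17 S4=47 blocked=[]
Op 9: conn=77 S1=72 S2=47 S3=17 S4=62 blocked=[]
Op 10: conn=67 S1=72 S2=47 S3=7 S4=62 blocked=[]
Op 11: conn=62 S1=72 S2=47 S3=2 S4=62 blocked=[]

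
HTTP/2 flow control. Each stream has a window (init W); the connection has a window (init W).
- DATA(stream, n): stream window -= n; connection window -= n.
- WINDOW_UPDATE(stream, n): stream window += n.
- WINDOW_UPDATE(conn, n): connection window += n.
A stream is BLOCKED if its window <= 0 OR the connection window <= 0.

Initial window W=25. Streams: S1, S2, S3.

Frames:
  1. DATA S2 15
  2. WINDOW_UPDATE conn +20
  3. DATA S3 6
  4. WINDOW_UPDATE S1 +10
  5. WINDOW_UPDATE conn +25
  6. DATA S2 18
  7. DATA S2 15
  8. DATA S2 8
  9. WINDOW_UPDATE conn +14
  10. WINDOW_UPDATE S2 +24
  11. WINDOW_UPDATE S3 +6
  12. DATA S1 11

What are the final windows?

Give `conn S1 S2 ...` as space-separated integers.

Op 1: conn=10 S1=25 S2=10 S3=25 blocked=[]
Op 2: conn=30 S1=25 S2=10 S3=25 blocked=[]
Op 3: conn=24 S1=25 S2=10 S3=19 blocked=[]
Op 4: conn=24 S1=35 S2=10 S3=19 blocked=[]
Op 5: conn=49 S1=35 S2=10 S3=19 blocked=[]
Op 6: conn=31 S1=35 S2=-8 S3=19 blocked=[2]
Op 7: conn=16 S1=35 S2=-23 S3=19 blocked=[2]
Op 8: conn=8 S1=35 S2=-31 S3=19 blocked=[2]
Op 9: conn=22 S1=35 S2=-31 S3=19 blocked=[2]
Op 10: conn=22 S1=35 S2=-7 S3=19 blocked=[2]
Op 11: conn=22 S1=35 S2=-7 S3=25 blocked=[2]
Op 12: conn=11 S1=24 S2=-7 S3=25 blocked=[2]

Answer: 11 24 -7 25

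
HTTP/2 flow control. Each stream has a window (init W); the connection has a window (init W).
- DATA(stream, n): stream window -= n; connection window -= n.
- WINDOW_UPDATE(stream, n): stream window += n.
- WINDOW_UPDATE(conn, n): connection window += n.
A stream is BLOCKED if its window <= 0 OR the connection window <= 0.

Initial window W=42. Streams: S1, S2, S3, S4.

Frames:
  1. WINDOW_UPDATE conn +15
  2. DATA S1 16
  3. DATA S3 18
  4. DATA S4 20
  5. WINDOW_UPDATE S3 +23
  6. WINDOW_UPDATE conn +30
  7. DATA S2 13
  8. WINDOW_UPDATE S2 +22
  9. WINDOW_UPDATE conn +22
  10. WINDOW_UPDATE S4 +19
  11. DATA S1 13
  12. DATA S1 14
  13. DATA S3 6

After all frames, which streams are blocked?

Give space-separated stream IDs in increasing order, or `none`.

Op 1: conn=57 S1=42 S2=42 S3=42 S4=42 blocked=[]
Op 2: conn=41 S1=26 S2=42 S3=42 S4=42 blocked=[]
Op 3: conn=23 S1=26 S2=42 S3=24 S4=42 blocked=[]
Op 4: conn=3 S1=26 S2=42 S3=24 S4=22 blocked=[]
Op 5: conn=3 S1=26 S2=42 S3=47 S4=22 blocked=[]
Op 6: conn=33 S1=26 S2=42 S3=47 S4=22 blocked=[]
Op 7: conn=20 S1=26 S2=29 S3=47 S4=22 blocked=[]
Op 8: conn=20 S1=26 S2=51 S3=47 S4=22 blocked=[]
Op 9: conn=42 S1=26 S2=51 S3=47 S4=22 blocked=[]
Op 10: conn=42 S1=26 S2=51 S3=47 S4=41 blocked=[]
Op 11: conn=29 S1=13 S2=51 S3=47 S4=41 blocked=[]
Op 12: conn=15 S1=-1 S2=51 S3=47 S4=41 blocked=[1]
Op 13: conn=9 S1=-1 S2=51 S3=41 S4=41 blocked=[1]

Answer: S1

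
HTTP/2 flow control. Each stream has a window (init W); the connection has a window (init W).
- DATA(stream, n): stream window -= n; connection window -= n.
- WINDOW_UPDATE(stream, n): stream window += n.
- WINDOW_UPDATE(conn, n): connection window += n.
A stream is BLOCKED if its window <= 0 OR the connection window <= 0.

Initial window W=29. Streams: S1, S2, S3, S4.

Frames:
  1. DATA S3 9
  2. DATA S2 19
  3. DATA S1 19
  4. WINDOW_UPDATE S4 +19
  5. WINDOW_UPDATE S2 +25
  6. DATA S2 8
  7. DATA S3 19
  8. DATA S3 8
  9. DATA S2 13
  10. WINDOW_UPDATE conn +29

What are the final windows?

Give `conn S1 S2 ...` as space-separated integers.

Answer: -37 10 14 -7 48

Derivation:
Op 1: conn=20 S1=29 S2=29 S3=20 S4=29 blocked=[]
Op 2: conn=1 S1=29 S2=10 S3=20 S4=29 blocked=[]
Op 3: conn=-18 S1=10 S2=10 S3=20 S4=29 blocked=[1, 2, 3, 4]
Op 4: conn=-18 S1=10 S2=10 S3=20 S4=48 blocked=[1, 2, 3, 4]
Op 5: conn=-18 S1=10 S2=35 S3=20 S4=48 blocked=[1, 2, 3, 4]
Op 6: conn=-26 S1=10 S2=27 S3=20 S4=48 blocked=[1, 2, 3, 4]
Op 7: conn=-45 S1=10 S2=27 S3=1 S4=48 blocked=[1, 2, 3, 4]
Op 8: conn=-53 S1=10 S2=27 S3=-7 S4=48 blocked=[1, 2, 3, 4]
Op 9: conn=-66 S1=10 S2=14 S3=-7 S4=48 blocked=[1, 2, 3, 4]
Op 10: conn=-37 S1=10 S2=14 S3=-7 S4=48 blocked=[1, 2, 3, 4]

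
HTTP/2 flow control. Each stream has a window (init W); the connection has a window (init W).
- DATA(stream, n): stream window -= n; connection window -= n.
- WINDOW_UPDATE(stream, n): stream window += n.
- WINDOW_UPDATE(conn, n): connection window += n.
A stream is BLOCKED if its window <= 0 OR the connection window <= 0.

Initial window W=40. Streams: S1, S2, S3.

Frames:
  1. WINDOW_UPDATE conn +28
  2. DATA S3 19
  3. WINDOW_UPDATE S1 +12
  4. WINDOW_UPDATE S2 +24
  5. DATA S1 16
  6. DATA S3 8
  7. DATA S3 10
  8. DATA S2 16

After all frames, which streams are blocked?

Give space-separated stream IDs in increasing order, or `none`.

Answer: S1 S2 S3

Derivation:
Op 1: conn=68 S1=40 S2=40 S3=40 blocked=[]
Op 2: conn=49 S1=40 S2=40 S3=21 blocked=[]
Op 3: conn=49 S1=52 S2=40 S3=21 blocked=[]
Op 4: conn=49 S1=52 S2=64 S3=21 blocked=[]
Op 5: conn=33 S1=36 S2=64 S3=21 blocked=[]
Op 6: conn=25 S1=36 S2=64 S3=13 blocked=[]
Op 7: conn=15 S1=36 S2=64 S3=3 blocked=[]
Op 8: conn=-1 S1=36 S2=48 S3=3 blocked=[1, 2, 3]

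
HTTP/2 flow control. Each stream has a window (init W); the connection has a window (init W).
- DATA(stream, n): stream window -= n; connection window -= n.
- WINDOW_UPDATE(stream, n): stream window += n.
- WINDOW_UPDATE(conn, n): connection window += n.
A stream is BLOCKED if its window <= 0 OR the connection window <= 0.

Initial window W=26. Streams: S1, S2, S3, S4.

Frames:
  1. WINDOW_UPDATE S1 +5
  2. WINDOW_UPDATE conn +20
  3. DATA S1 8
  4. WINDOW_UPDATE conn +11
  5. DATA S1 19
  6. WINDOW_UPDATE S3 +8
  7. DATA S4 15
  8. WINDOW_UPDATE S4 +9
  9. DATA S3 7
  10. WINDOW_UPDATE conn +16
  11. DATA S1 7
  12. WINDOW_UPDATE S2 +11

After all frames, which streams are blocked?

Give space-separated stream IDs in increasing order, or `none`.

Answer: S1

Derivation:
Op 1: conn=26 S1=31 S2=26 S3=26 S4=26 blocked=[]
Op 2: conn=46 S1=31 S2=26 S3=26 S4=26 blocked=[]
Op 3: conn=38 S1=23 S2=26 S3=26 S4=26 blocked=[]
Op 4: conn=49 S1=23 S2=26 S3=26 S4=26 blocked=[]
Op 5: conn=30 S1=4 S2=26 S3=26 S4=26 blocked=[]
Op 6: conn=30 S1=4 S2=26 S3=34 S4=26 blocked=[]
Op 7: conn=15 S1=4 S2=26 S3=34 S4=11 blocked=[]
Op 8: conn=15 S1=4 S2=26 S3=34 S4=20 blocked=[]
Op 9: conn=8 S1=4 S2=26 S3=27 S4=20 blocked=[]
Op 10: conn=24 S1=4 S2=26 S3=27 S4=20 blocked=[]
Op 11: conn=17 S1=-3 S2=26 S3=27 S4=20 blocked=[1]
Op 12: conn=17 S1=-3 S2=37 S3=27 S4=20 blocked=[1]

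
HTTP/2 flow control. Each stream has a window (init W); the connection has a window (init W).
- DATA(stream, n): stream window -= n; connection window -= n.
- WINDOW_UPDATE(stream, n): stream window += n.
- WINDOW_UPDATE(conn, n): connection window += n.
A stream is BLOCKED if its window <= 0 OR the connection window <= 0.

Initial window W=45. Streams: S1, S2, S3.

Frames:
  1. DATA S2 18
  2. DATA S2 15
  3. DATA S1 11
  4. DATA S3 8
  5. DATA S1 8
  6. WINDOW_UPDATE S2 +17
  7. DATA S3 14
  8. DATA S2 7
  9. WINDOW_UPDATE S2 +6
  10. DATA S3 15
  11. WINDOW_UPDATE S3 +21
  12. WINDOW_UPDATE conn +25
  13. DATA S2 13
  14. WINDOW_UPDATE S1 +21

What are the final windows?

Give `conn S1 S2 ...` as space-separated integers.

Answer: -39 47 15 29

Derivation:
Op 1: conn=27 S1=45 S2=27 S3=45 blocked=[]
Op 2: conn=12 S1=45 S2=12 S3=45 blocked=[]
Op 3: conn=1 S1=34 S2=12 S3=45 blocked=[]
Op 4: conn=-7 S1=34 S2=12 S3=37 blocked=[1, 2, 3]
Op 5: conn=-15 S1=26 S2=12 S3=37 blocked=[1, 2, 3]
Op 6: conn=-15 S1=26 S2=29 S3=37 blocked=[1, 2, 3]
Op 7: conn=-29 S1=26 S2=29 S3=23 blocked=[1, 2, 3]
Op 8: conn=-36 S1=26 S2=22 S3=23 blocked=[1, 2, 3]
Op 9: conn=-36 S1=26 S2=28 S3=23 blocked=[1, 2, 3]
Op 10: conn=-51 S1=26 S2=28 S3=8 blocked=[1, 2, 3]
Op 11: conn=-51 S1=26 S2=28 S3=29 blocked=[1, 2, 3]
Op 12: conn=-26 S1=26 S2=28 S3=29 blocked=[1, 2, 3]
Op 13: conn=-39 S1=26 S2=15 S3=29 blocked=[1, 2, 3]
Op 14: conn=-39 S1=47 S2=15 S3=29 blocked=[1, 2, 3]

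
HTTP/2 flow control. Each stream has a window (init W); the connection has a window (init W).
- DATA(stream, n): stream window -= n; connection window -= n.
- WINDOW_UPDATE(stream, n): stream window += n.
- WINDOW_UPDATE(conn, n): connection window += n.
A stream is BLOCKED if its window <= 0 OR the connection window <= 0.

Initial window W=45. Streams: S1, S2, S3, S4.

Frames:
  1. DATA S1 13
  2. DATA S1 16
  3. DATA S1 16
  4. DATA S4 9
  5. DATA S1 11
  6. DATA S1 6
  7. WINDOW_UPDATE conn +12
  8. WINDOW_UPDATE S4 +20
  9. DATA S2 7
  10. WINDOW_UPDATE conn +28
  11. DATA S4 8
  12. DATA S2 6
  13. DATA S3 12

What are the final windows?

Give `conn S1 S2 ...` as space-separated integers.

Op 1: conn=32 S1=32 S2=45 S3=45 S4=45 blocked=[]
Op 2: conn=16 S1=16 S2=45 S3=45 S4=45 blocked=[]
Op 3: conn=0 S1=0 S2=45 S3=45 S4=45 blocked=[1, 2, 3, 4]
Op 4: conn=-9 S1=0 S2=45 S3=45 S4=36 blocked=[1, 2, 3, 4]
Op 5: conn=-20 S1=-11 S2=45 S3=45 S4=36 blocked=[1, 2, 3, 4]
Op 6: conn=-26 S1=-17 S2=45 S3=45 S4=36 blocked=[1, 2, 3, 4]
Op 7: conn=-14 S1=-17 S2=45 S3=45 S4=36 blocked=[1, 2, 3, 4]
Op 8: conn=-14 S1=-17 S2=45 S3=45 S4=56 blocked=[1, 2, 3, 4]
Op 9: conn=-21 S1=-17 S2=38 S3=45 S4=56 blocked=[1, 2, 3, 4]
Op 10: conn=7 S1=-17 S2=38 S3=45 S4=56 blocked=[1]
Op 11: conn=-1 S1=-17 S2=38 S3=45 S4=48 blocked=[1, 2, 3, 4]
Op 12: conn=-7 S1=-17 S2=32 S3=45 S4=48 blocked=[1, 2, 3, 4]
Op 13: conn=-19 S1=-17 S2=32 S3=33 S4=48 blocked=[1, 2, 3, 4]

Answer: -19 -17 32 33 48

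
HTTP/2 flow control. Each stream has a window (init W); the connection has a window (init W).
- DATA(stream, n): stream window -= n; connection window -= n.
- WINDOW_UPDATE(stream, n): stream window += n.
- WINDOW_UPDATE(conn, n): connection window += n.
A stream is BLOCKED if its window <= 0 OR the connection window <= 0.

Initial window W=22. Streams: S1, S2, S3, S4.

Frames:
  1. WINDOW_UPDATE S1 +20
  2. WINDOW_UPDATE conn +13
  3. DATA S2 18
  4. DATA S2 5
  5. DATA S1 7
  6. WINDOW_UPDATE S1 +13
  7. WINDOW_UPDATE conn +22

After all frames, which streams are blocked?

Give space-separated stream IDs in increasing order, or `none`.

Op 1: conn=22 S1=42 S2=22 S3=22 S4=22 blocked=[]
Op 2: conn=35 S1=42 S2=22 S3=22 S4=22 blocked=[]
Op 3: conn=17 S1=42 S2=4 S3=22 S4=22 blocked=[]
Op 4: conn=12 S1=42 S2=-1 S3=22 S4=22 blocked=[2]
Op 5: conn=5 S1=35 S2=-1 S3=22 S4=22 blocked=[2]
Op 6: conn=5 S1=48 S2=-1 S3=22 S4=22 blocked=[2]
Op 7: conn=27 S1=48 S2=-1 S3=22 S4=22 blocked=[2]

Answer: S2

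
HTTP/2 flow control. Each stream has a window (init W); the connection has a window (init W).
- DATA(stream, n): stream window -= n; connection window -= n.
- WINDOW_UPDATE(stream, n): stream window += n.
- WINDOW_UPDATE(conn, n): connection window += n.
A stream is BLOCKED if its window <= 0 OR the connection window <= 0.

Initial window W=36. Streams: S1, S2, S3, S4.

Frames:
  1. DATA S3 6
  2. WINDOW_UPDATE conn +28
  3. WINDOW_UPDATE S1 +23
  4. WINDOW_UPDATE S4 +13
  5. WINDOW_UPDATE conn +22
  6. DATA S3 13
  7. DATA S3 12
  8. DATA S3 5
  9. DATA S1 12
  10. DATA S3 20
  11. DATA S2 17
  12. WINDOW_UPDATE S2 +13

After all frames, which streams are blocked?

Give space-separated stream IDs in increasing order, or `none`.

Op 1: conn=30 S1=36 S2=36 S3=30 S4=36 blocked=[]
Op 2: conn=58 S1=36 S2=36 S3=30 S4=36 blocked=[]
Op 3: conn=58 S1=59 S2=36 S3=30 S4=36 blocked=[]
Op 4: conn=58 S1=59 S2=36 S3=30 S4=49 blocked=[]
Op 5: conn=80 S1=59 S2=36 S3=30 S4=49 blocked=[]
Op 6: conn=67 S1=59 S2=36 S3=17 S4=49 blocked=[]
Op 7: conn=55 S1=59 S2=36 S3=5 S4=49 blocked=[]
Op 8: conn=50 S1=59 S2=36 S3=0 S4=49 blocked=[3]
Op 9: conn=38 S1=47 S2=36 S3=0 S4=49 blocked=[3]
Op 10: conn=18 S1=47 S2=36 S3=-20 S4=49 blocked=[3]
Op 11: conn=1 S1=47 S2=19 S3=-20 S4=49 blocked=[3]
Op 12: conn=1 S1=47 S2=32 S3=-20 S4=49 blocked=[3]

Answer: S3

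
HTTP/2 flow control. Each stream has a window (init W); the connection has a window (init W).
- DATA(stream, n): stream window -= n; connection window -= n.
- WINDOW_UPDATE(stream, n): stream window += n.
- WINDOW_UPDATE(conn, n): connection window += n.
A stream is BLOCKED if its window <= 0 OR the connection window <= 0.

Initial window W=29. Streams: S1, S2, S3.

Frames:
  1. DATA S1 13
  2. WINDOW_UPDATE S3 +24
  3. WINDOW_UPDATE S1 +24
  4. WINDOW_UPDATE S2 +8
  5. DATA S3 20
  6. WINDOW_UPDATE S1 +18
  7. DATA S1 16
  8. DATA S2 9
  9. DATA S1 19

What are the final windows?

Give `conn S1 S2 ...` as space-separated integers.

Answer: -48 23 28 33

Derivation:
Op 1: conn=16 S1=16 S2=29 S3=29 blocked=[]
Op 2: conn=16 S1=16 S2=29 S3=53 blocked=[]
Op 3: conn=16 S1=40 S2=29 S3=53 blocked=[]
Op 4: conn=16 S1=40 S2=37 S3=53 blocked=[]
Op 5: conn=-4 S1=40 S2=37 S3=33 blocked=[1, 2, 3]
Op 6: conn=-4 S1=58 S2=37 S3=33 blocked=[1, 2, 3]
Op 7: conn=-20 S1=42 S2=37 S3=33 blocked=[1, 2, 3]
Op 8: conn=-29 S1=42 S2=28 S3=33 blocked=[1, 2, 3]
Op 9: conn=-48 S1=23 S2=28 S3=33 blocked=[1, 2, 3]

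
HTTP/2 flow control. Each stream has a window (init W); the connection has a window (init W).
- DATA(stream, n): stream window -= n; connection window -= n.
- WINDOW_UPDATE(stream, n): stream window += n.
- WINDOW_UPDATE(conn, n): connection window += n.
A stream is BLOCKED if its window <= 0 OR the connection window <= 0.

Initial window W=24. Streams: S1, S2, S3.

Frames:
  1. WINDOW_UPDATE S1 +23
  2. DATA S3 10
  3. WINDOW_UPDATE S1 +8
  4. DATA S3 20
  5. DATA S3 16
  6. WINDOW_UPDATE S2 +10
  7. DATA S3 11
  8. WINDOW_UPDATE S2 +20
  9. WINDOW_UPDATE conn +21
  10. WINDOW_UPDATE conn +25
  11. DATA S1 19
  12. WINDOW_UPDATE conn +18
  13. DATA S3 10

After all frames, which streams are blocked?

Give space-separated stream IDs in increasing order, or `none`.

Op 1: conn=24 S1=47 S2=24 S3=24 blocked=[]
Op 2: conn=14 S1=47 S2=24 S3=14 blocked=[]
Op 3: conn=14 S1=55 S2=24 S3=14 blocked=[]
Op 4: conn=-6 S1=55 S2=24 S3=-6 blocked=[1, 2, 3]
Op 5: conn=-22 S1=55 S2=24 S3=-22 blocked=[1, 2, 3]
Op 6: conn=-22 S1=55 S2=34 S3=-22 blocked=[1, 2, 3]
Op 7: conn=-33 S1=55 S2=34 S3=-33 blocked=[1, 2, 3]
Op 8: conn=-33 S1=55 S2=54 S3=-33 blocked=[1, 2, 3]
Op 9: conn=-12 S1=55 S2=54 S3=-33 blocked=[1, 2, 3]
Op 10: conn=13 S1=55 S2=54 S3=-33 blocked=[3]
Op 11: conn=-6 S1=36 S2=54 S3=-33 blocked=[1, 2, 3]
Op 12: conn=12 S1=36 S2=54 S3=-33 blocked=[3]
Op 13: conn=2 S1=36 S2=54 S3=-43 blocked=[3]

Answer: S3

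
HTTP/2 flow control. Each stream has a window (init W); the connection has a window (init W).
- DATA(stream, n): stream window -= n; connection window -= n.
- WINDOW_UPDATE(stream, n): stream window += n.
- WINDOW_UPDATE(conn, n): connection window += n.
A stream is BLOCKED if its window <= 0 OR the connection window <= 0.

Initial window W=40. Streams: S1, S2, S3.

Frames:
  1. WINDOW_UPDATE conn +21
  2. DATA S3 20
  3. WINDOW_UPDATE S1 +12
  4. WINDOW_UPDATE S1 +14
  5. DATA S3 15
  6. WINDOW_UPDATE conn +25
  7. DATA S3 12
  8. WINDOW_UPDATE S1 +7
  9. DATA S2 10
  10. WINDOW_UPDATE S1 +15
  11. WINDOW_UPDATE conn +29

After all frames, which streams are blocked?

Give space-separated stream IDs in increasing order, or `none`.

Op 1: conn=61 S1=40 S2=40 S3=40 blocked=[]
Op 2: conn=41 S1=40 S2=40 S3=20 blocked=[]
Op 3: conn=41 S1=52 S2=40 S3=20 blocked=[]
Op 4: conn=41 S1=66 S2=40 S3=20 blocked=[]
Op 5: conn=26 S1=66 S2=40 S3=5 blocked=[]
Op 6: conn=51 S1=66 S2=40 S3=5 blocked=[]
Op 7: conn=39 S1=66 S2=40 S3=-7 blocked=[3]
Op 8: conn=39 S1=73 S2=40 S3=-7 blocked=[3]
Op 9: conn=29 S1=73 S2=30 S3=-7 blocked=[3]
Op 10: conn=29 S1=88 S2=30 S3=-7 blocked=[3]
Op 11: conn=58 S1=88 S2=30 S3=-7 blocked=[3]

Answer: S3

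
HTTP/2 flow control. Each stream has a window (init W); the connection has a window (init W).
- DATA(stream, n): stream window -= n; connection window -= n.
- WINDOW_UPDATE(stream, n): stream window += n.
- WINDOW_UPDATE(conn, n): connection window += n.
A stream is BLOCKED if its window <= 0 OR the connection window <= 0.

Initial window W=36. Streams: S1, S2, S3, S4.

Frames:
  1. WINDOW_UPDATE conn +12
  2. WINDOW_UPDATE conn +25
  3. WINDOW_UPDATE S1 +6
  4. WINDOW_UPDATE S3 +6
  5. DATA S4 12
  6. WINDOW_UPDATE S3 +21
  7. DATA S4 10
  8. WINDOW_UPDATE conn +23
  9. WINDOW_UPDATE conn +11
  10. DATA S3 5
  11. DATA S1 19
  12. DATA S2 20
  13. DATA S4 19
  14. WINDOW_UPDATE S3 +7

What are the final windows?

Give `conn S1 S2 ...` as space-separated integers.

Answer: 22 23 16 65 -5

Derivation:
Op 1: conn=48 S1=36 S2=36 S3=36 S4=36 blocked=[]
Op 2: conn=73 S1=36 S2=36 S3=36 S4=36 blocked=[]
Op 3: conn=73 S1=42 S2=36 S3=36 S4=36 blocked=[]
Op 4: conn=73 S1=42 S2=36 S3=42 S4=36 blocked=[]
Op 5: conn=61 S1=42 S2=36 S3=42 S4=24 blocked=[]
Op 6: conn=61 S1=42 S2=36 S3=63 S4=24 blocked=[]
Op 7: conn=51 S1=42 S2=36 S3=63 S4=14 blocked=[]
Op 8: conn=74 S1=42 S2=36 S3=63 S4=14 blocked=[]
Op 9: conn=85 S1=42 S2=36 S3=63 S4=14 blocked=[]
Op 10: conn=80 S1=42 S2=36 S3=58 S4=14 blocked=[]
Op 11: conn=61 S1=23 S2=36 S3=58 S4=14 blocked=[]
Op 12: conn=41 S1=23 S2=16 S3=58 S4=14 blocked=[]
Op 13: conn=22 S1=23 S2=16 S3=58 S4=-5 blocked=[4]
Op 14: conn=22 S1=23 S2=16 S3=65 S4=-5 blocked=[4]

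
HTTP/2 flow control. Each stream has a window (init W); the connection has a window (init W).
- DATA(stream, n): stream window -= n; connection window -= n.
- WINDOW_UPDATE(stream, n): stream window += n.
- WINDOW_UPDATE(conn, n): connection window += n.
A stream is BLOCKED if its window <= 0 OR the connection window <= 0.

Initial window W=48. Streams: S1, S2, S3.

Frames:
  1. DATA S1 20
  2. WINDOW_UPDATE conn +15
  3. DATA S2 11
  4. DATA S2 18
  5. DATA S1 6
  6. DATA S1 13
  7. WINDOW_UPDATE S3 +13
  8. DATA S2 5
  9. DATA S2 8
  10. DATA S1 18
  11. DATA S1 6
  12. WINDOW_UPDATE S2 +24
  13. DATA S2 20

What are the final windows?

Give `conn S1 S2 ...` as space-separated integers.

Answer: -62 -15 10 61

Derivation:
Op 1: conn=28 S1=28 S2=48 S3=48 blocked=[]
Op 2: conn=43 S1=28 S2=48 S3=48 blocked=[]
Op 3: conn=32 S1=28 S2=37 S3=48 blocked=[]
Op 4: conn=14 S1=28 S2=19 S3=48 blocked=[]
Op 5: conn=8 S1=22 S2=19 S3=48 blocked=[]
Op 6: conn=-5 S1=9 S2=19 S3=48 blocked=[1, 2, 3]
Op 7: conn=-5 S1=9 S2=19 S3=61 blocked=[1, 2, 3]
Op 8: conn=-10 S1=9 S2=14 S3=61 blocked=[1, 2, 3]
Op 9: conn=-18 S1=9 S2=6 S3=61 blocked=[1, 2, 3]
Op 10: conn=-36 S1=-9 S2=6 S3=61 blocked=[1, 2, 3]
Op 11: conn=-42 S1=-15 S2=6 S3=61 blocked=[1, 2, 3]
Op 12: conn=-42 S1=-15 S2=30 S3=61 blocked=[1, 2, 3]
Op 13: conn=-62 S1=-15 S2=10 S3=61 blocked=[1, 2, 3]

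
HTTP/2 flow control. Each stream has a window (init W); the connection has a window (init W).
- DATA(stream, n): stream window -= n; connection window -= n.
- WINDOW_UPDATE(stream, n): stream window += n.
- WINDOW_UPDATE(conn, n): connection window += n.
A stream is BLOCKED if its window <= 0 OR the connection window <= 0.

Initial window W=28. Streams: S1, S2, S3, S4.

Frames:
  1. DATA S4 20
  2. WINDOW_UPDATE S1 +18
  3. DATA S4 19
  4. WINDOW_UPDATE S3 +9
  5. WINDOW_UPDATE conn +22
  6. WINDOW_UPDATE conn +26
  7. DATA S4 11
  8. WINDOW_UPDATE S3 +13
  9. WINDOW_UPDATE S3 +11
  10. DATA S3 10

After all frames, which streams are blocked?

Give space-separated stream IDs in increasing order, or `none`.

Op 1: conn=8 S1=28 S2=28 S3=28 S4=8 blocked=[]
Op 2: conn=8 S1=46 S2=28 S3=28 S4=8 blocked=[]
Op 3: conn=-11 S1=46 S2=28 S3=28 S4=-11 blocked=[1, 2, 3, 4]
Op 4: conn=-11 S1=46 S2=28 S3=37 S4=-11 blocked=[1, 2, 3, 4]
Op 5: conn=11 S1=46 S2=28 S3=37 S4=-11 blocked=[4]
Op 6: conn=37 S1=46 S2=28 S3=37 S4=-11 blocked=[4]
Op 7: conn=26 S1=46 S2=28 S3=37 S4=-22 blocked=[4]
Op 8: conn=26 S1=46 S2=28 S3=50 S4=-22 blocked=[4]
Op 9: conn=26 S1=46 S2=28 S3=61 S4=-22 blocked=[4]
Op 10: conn=16 S1=46 S2=28 S3=51 S4=-22 blocked=[4]

Answer: S4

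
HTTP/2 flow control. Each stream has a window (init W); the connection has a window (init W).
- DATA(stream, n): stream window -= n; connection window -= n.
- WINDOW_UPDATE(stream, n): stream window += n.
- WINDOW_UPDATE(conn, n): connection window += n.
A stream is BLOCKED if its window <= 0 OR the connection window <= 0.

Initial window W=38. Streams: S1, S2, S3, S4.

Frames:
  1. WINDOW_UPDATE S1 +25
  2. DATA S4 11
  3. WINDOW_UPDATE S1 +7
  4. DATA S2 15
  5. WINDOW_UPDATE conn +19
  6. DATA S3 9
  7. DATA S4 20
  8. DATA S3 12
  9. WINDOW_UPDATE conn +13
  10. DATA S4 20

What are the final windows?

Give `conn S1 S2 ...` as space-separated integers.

Answer: -17 70 23 17 -13

Derivation:
Op 1: conn=38 S1=63 S2=38 S3=38 S4=38 blocked=[]
Op 2: conn=27 S1=63 S2=38 S3=38 S4=27 blocked=[]
Op 3: conn=27 S1=70 S2=38 S3=38 S4=27 blocked=[]
Op 4: conn=12 S1=70 S2=23 S3=38 S4=27 blocked=[]
Op 5: conn=31 S1=70 S2=23 S3=38 S4=27 blocked=[]
Op 6: conn=22 S1=70 S2=23 S3=29 S4=27 blocked=[]
Op 7: conn=2 S1=70 S2=23 S3=29 S4=7 blocked=[]
Op 8: conn=-10 S1=70 S2=23 S3=17 S4=7 blocked=[1, 2, 3, 4]
Op 9: conn=3 S1=70 S2=23 S3=17 S4=7 blocked=[]
Op 10: conn=-17 S1=70 S2=23 S3=17 S4=-13 blocked=[1, 2, 3, 4]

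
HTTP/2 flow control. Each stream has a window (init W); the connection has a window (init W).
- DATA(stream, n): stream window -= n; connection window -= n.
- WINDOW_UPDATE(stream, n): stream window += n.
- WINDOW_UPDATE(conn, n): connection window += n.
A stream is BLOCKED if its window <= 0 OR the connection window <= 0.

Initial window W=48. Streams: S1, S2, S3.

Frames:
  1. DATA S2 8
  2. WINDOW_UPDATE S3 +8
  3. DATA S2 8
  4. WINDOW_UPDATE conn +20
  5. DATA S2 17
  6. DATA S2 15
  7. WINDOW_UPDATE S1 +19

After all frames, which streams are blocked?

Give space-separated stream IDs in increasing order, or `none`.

Answer: S2

Derivation:
Op 1: conn=40 S1=48 S2=40 S3=48 blocked=[]
Op 2: conn=40 S1=48 S2=40 S3=56 blocked=[]
Op 3: conn=32 S1=48 S2=32 S3=56 blocked=[]
Op 4: conn=52 S1=48 S2=32 S3=56 blocked=[]
Op 5: conn=35 S1=48 S2=15 S3=56 blocked=[]
Op 6: conn=20 S1=48 S2=0 S3=56 blocked=[2]
Op 7: conn=20 S1=67 S2=0 S3=56 blocked=[2]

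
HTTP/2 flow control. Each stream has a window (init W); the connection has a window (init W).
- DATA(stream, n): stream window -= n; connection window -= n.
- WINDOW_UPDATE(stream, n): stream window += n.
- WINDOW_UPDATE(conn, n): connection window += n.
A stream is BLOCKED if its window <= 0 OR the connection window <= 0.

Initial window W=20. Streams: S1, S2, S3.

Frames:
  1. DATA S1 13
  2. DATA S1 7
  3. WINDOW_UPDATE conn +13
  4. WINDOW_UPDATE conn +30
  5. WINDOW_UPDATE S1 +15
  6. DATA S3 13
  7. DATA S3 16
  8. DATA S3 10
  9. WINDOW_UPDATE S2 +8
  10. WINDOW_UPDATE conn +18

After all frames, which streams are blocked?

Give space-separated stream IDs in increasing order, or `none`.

Op 1: conn=7 S1=7 S2=20 S3=20 blocked=[]
Op 2: conn=0 S1=0 S2=20 S3=20 blocked=[1, 2, 3]
Op 3: conn=13 S1=0 S2=20 S3=20 blocked=[1]
Op 4: conn=43 S1=0 S2=20 S3=20 blocked=[1]
Op 5: conn=43 S1=15 S2=20 S3=20 blocked=[]
Op 6: conn=30 S1=15 S2=20 S3=7 blocked=[]
Op 7: conn=14 S1=15 S2=20 S3=-9 blocked=[3]
Op 8: conn=4 S1=15 S2=20 S3=-19 blocked=[3]
Op 9: conn=4 S1=15 S2=28 S3=-19 blocked=[3]
Op 10: conn=22 S1=15 S2=28 S3=-19 blocked=[3]

Answer: S3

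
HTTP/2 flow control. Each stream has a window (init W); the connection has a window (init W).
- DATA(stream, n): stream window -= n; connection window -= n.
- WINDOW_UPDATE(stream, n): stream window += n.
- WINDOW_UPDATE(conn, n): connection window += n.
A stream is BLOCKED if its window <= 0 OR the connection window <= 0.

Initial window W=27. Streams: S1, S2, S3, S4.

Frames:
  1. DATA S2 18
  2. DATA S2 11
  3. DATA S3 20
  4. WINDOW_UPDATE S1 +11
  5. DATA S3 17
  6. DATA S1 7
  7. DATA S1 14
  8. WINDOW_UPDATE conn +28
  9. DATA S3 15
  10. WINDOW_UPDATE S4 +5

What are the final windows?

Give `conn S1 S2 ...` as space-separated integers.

Answer: -47 17 -2 -25 32

Derivation:
Op 1: conn=9 S1=27 S2=9 S3=27 S4=27 blocked=[]
Op 2: conn=-2 S1=27 S2=-2 S3=27 S4=27 blocked=[1, 2, 3, 4]
Op 3: conn=-22 S1=27 S2=-2 S3=7 S4=27 blocked=[1, 2, 3, 4]
Op 4: conn=-22 S1=38 S2=-2 S3=7 S4=27 blocked=[1, 2, 3, 4]
Op 5: conn=-39 S1=38 S2=-2 S3=-10 S4=27 blocked=[1, 2, 3, 4]
Op 6: conn=-46 S1=31 S2=-2 S3=-10 S4=27 blocked=[1, 2, 3, 4]
Op 7: conn=-60 S1=17 S2=-2 S3=-10 S4=27 blocked=[1, 2, 3, 4]
Op 8: conn=-32 S1=17 S2=-2 S3=-10 S4=27 blocked=[1, 2, 3, 4]
Op 9: conn=-47 S1=17 S2=-2 S3=-25 S4=27 blocked=[1, 2, 3, 4]
Op 10: conn=-47 S1=17 S2=-2 S3=-25 S4=32 blocked=[1, 2, 3, 4]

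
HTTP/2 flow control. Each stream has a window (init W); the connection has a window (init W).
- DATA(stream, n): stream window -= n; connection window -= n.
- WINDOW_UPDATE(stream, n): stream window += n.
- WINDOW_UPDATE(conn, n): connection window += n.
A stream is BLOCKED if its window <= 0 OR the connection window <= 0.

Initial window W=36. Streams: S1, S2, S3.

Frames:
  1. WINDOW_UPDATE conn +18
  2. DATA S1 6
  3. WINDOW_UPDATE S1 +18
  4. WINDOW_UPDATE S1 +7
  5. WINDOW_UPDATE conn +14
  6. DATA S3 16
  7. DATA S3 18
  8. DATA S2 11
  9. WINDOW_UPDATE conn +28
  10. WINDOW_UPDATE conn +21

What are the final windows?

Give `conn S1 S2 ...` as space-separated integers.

Answer: 66 55 25 2

Derivation:
Op 1: conn=54 S1=36 S2=36 S3=36 blocked=[]
Op 2: conn=48 S1=30 S2=36 S3=36 blocked=[]
Op 3: conn=48 S1=48 S2=36 S3=36 blocked=[]
Op 4: conn=48 S1=55 S2=36 S3=36 blocked=[]
Op 5: conn=62 S1=55 S2=36 S3=36 blocked=[]
Op 6: conn=46 S1=55 S2=36 S3=20 blocked=[]
Op 7: conn=28 S1=55 S2=36 S3=2 blocked=[]
Op 8: conn=17 S1=55 S2=25 S3=2 blocked=[]
Op 9: conn=45 S1=55 S2=25 S3=2 blocked=[]
Op 10: conn=66 S1=55 S2=25 S3=2 blocked=[]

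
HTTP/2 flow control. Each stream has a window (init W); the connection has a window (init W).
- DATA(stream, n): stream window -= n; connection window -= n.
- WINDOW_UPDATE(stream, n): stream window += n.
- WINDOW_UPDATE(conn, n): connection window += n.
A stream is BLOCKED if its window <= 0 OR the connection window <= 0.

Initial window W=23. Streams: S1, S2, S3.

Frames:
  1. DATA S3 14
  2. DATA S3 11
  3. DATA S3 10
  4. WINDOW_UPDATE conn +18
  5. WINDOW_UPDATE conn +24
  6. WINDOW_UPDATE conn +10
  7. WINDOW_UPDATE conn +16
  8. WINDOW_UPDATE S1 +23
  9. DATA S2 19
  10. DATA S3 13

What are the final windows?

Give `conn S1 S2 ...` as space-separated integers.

Op 1: conn=9 S1=23 S2=23 S3=9 blocked=[]
Op 2: conn=-2 S1=23 S2=23 S3=-2 blocked=[1, 2, 3]
Op 3: conn=-12 S1=23 S2=23 S3=-12 blocked=[1, 2, 3]
Op 4: conn=6 S1=23 S2=23 S3=-12 blocked=[3]
Op 5: conn=30 S1=23 S2=23 S3=-12 blocked=[3]
Op 6: conn=40 S1=23 S2=23 S3=-12 blocked=[3]
Op 7: conn=56 S1=23 S2=23 S3=-12 blocked=[3]
Op 8: conn=56 S1=46 S2=23 S3=-12 blocked=[3]
Op 9: conn=37 S1=46 S2=4 S3=-12 blocked=[3]
Op 10: conn=24 S1=46 S2=4 S3=-25 blocked=[3]

Answer: 24 46 4 -25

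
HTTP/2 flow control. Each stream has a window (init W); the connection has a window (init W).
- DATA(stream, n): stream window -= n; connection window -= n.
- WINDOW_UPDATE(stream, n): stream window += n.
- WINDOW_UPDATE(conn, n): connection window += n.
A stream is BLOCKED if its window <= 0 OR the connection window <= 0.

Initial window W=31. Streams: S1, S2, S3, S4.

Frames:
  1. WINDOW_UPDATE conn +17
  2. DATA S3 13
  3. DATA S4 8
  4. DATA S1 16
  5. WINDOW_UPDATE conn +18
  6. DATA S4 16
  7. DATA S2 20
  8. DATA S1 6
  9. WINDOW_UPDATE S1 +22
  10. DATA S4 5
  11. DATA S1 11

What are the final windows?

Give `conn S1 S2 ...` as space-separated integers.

Answer: -29 20 11 18 2

Derivation:
Op 1: conn=48 S1=31 S2=31 S3=31 S4=31 blocked=[]
Op 2: conn=35 S1=31 S2=31 S3=18 S4=31 blocked=[]
Op 3: conn=27 S1=31 S2=31 S3=18 S4=23 blocked=[]
Op 4: conn=11 S1=15 S2=31 S3=18 S4=23 blocked=[]
Op 5: conn=29 S1=15 S2=31 S3=18 S4=23 blocked=[]
Op 6: conn=13 S1=15 S2=31 S3=18 S4=7 blocked=[]
Op 7: conn=-7 S1=15 S2=11 S3=18 S4=7 blocked=[1, 2, 3, 4]
Op 8: conn=-13 S1=9 S2=11 S3=18 S4=7 blocked=[1, 2, 3, 4]
Op 9: conn=-13 S1=31 S2=11 S3=18 S4=7 blocked=[1, 2, 3, 4]
Op 10: conn=-18 S1=31 S2=11 S3=18 S4=2 blocked=[1, 2, 3, 4]
Op 11: conn=-29 S1=20 S2=11 S3=18 S4=2 blocked=[1, 2, 3, 4]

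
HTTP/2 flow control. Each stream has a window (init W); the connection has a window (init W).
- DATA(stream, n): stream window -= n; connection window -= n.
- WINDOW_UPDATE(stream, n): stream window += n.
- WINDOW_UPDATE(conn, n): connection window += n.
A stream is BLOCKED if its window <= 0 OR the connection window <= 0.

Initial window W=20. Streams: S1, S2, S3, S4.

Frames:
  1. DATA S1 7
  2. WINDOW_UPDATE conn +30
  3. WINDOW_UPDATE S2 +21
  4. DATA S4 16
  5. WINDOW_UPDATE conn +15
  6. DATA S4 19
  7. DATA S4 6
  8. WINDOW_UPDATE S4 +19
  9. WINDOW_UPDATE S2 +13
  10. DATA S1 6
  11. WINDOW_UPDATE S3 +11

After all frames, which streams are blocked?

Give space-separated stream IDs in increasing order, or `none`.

Answer: S4

Derivation:
Op 1: conn=13 S1=13 S2=20 S3=20 S4=20 blocked=[]
Op 2: conn=43 S1=13 S2=20 S3=20 S4=20 blocked=[]
Op 3: conn=43 S1=13 S2=41 S3=20 S4=20 blocked=[]
Op 4: conn=27 S1=13 S2=41 S3=20 S4=4 blocked=[]
Op 5: conn=42 S1=13 S2=41 S3=20 S4=4 blocked=[]
Op 6: conn=23 S1=13 S2=41 S3=20 S4=-15 blocked=[4]
Op 7: conn=17 S1=13 S2=41 S3=20 S4=-21 blocked=[4]
Op 8: conn=17 S1=13 S2=41 S3=20 S4=-2 blocked=[4]
Op 9: conn=17 S1=13 S2=54 S3=20 S4=-2 blocked=[4]
Op 10: conn=11 S1=7 S2=54 S3=20 S4=-2 blocked=[4]
Op 11: conn=11 S1=7 S2=54 S3=31 S4=-2 blocked=[4]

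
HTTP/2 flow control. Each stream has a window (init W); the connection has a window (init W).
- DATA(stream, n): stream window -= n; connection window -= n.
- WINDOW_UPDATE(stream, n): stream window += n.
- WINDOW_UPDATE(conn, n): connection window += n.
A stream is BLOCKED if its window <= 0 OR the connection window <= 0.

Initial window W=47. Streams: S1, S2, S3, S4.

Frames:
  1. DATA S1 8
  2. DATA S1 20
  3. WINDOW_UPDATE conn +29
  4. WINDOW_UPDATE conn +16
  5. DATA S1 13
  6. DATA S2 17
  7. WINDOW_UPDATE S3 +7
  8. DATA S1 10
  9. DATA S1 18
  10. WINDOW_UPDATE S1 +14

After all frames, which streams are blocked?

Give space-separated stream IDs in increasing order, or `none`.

Op 1: conn=39 S1=39 S2=47 S3=47 S4=47 blocked=[]
Op 2: conn=19 S1=19 S2=47 S3=47 S4=47 blocked=[]
Op 3: conn=48 S1=19 S2=47 S3=47 S4=47 blocked=[]
Op 4: conn=64 S1=19 S2=47 S3=47 S4=47 blocked=[]
Op 5: conn=51 S1=6 S2=47 S3=47 S4=47 blocked=[]
Op 6: conn=34 S1=6 S2=30 S3=47 S4=47 blocked=[]
Op 7: conn=34 S1=6 S2=30 S3=54 S4=47 blocked=[]
Op 8: conn=24 S1=-4 S2=30 S3=54 S4=47 blocked=[1]
Op 9: conn=6 S1=-22 S2=30 S3=54 S4=47 blocked=[1]
Op 10: conn=6 S1=-8 S2=30 S3=54 S4=47 blocked=[1]

Answer: S1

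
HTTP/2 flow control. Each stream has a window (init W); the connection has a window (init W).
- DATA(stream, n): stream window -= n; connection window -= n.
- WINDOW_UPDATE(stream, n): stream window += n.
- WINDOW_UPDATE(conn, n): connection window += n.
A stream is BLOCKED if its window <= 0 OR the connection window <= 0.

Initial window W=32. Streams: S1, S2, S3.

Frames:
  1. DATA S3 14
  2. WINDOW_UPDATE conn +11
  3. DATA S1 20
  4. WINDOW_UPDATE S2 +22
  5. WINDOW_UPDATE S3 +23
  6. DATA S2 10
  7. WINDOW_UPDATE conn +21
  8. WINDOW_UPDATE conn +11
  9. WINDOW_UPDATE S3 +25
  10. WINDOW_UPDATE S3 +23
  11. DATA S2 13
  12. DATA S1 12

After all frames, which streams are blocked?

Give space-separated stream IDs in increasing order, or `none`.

Op 1: conn=18 S1=32 S2=32 S3=18 blocked=[]
Op 2: conn=29 S1=32 S2=32 S3=18 blocked=[]
Op 3: conn=9 S1=12 S2=32 S3=18 blocked=[]
Op 4: conn=9 S1=12 S2=54 S3=18 blocked=[]
Op 5: conn=9 S1=12 S2=54 S3=41 blocked=[]
Op 6: conn=-1 S1=12 S2=44 S3=41 blocked=[1, 2, 3]
Op 7: conn=20 S1=12 S2=44 S3=41 blocked=[]
Op 8: conn=31 S1=12 S2=44 S3=41 blocked=[]
Op 9: conn=31 S1=12 S2=44 S3=66 blocked=[]
Op 10: conn=31 S1=12 S2=44 S3=89 blocked=[]
Op 11: conn=18 S1=12 S2=31 S3=89 blocked=[]
Op 12: conn=6 S1=0 S2=31 S3=89 blocked=[1]

Answer: S1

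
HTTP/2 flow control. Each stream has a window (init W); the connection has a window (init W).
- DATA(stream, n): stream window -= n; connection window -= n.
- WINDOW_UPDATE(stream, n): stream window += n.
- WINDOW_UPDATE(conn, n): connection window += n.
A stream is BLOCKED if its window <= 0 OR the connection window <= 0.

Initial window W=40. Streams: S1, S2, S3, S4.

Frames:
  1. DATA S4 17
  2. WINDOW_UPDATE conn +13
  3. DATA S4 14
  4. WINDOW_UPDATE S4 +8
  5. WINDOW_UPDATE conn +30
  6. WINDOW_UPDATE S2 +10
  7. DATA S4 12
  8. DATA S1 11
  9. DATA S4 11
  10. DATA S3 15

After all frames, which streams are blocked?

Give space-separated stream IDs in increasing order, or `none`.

Answer: S4

Derivation:
Op 1: conn=23 S1=40 S2=40 S3=40 S4=23 blocked=[]
Op 2: conn=36 S1=40 S2=40 S3=40 S4=23 blocked=[]
Op 3: conn=22 S1=40 S2=40 S3=40 S4=9 blocked=[]
Op 4: conn=22 S1=40 S2=40 S3=40 S4=17 blocked=[]
Op 5: conn=52 S1=40 S2=40 S3=40 S4=17 blocked=[]
Op 6: conn=52 S1=40 S2=50 S3=40 S4=17 blocked=[]
Op 7: conn=40 S1=40 S2=50 S3=40 S4=5 blocked=[]
Op 8: conn=29 S1=29 S2=50 S3=40 S4=5 blocked=[]
Op 9: conn=18 S1=29 S2=50 S3=40 S4=-6 blocked=[4]
Op 10: conn=3 S1=29 S2=50 S3=25 S4=-6 blocked=[4]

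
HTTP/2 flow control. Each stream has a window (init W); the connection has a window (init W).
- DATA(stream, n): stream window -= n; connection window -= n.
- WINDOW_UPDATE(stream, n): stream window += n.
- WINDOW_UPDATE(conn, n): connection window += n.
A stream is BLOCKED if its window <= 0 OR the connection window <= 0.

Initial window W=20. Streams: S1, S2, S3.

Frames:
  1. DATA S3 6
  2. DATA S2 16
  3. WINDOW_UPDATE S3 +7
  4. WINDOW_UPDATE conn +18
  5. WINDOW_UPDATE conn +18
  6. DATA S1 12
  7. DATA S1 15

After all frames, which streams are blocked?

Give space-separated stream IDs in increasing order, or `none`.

Answer: S1

Derivation:
Op 1: conn=14 S1=20 S2=20 S3=14 blocked=[]
Op 2: conn=-2 S1=20 S2=4 S3=14 blocked=[1, 2, 3]
Op 3: conn=-2 S1=20 S2=4 S3=21 blocked=[1, 2, 3]
Op 4: conn=16 S1=20 S2=4 S3=21 blocked=[]
Op 5: conn=34 S1=20 S2=4 S3=21 blocked=[]
Op 6: conn=22 S1=8 S2=4 S3=21 blocked=[]
Op 7: conn=7 S1=-7 S2=4 S3=21 blocked=[1]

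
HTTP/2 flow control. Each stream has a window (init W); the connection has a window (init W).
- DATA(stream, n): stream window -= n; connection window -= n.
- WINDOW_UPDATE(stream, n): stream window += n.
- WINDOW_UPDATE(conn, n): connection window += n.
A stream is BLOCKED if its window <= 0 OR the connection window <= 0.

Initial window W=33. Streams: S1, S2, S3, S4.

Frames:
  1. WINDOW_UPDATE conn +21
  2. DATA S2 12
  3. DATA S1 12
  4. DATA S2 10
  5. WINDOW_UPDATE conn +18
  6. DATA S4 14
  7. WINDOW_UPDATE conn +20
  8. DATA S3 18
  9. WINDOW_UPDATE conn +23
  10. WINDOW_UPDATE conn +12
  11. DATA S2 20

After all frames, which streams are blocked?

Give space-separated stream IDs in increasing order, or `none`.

Op 1: conn=54 S1=33 S2=33 S3=33 S4=33 blocked=[]
Op 2: conn=42 S1=33 S2=21 S3=33 S4=33 blocked=[]
Op 3: conn=30 S1=21 S2=21 S3=33 S4=33 blocked=[]
Op 4: conn=20 S1=21 S2=11 S3=33 S4=33 blocked=[]
Op 5: conn=38 S1=21 S2=11 S3=33 S4=33 blocked=[]
Op 6: conn=24 S1=21 S2=11 S3=33 S4=19 blocked=[]
Op 7: conn=44 S1=21 S2=11 S3=33 S4=19 blocked=[]
Op 8: conn=26 S1=21 S2=11 S3=15 S4=19 blocked=[]
Op 9: conn=49 S1=21 S2=11 S3=15 S4=19 blocked=[]
Op 10: conn=61 S1=21 S2=11 S3=15 S4=19 blocked=[]
Op 11: conn=41 S1=21 S2=-9 S3=15 S4=19 blocked=[2]

Answer: S2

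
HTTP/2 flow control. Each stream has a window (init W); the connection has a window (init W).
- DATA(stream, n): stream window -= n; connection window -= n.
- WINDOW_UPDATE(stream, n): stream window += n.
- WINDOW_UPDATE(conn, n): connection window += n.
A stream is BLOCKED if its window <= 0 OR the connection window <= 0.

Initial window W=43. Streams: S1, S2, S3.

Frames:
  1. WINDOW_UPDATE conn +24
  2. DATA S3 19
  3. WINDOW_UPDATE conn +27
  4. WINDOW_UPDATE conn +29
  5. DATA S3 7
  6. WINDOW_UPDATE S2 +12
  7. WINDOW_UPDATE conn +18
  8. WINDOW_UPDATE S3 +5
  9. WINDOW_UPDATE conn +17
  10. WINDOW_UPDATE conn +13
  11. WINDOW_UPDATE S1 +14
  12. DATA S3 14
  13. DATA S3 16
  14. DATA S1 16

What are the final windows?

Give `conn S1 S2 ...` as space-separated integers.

Answer: 99 41 55 -8

Derivation:
Op 1: conn=67 S1=43 S2=43 S3=43 blocked=[]
Op 2: conn=48 S1=43 S2=43 S3=24 blocked=[]
Op 3: conn=75 S1=43 S2=43 S3=24 blocked=[]
Op 4: conn=104 S1=43 S2=43 S3=24 blocked=[]
Op 5: conn=97 S1=43 S2=43 S3=17 blocked=[]
Op 6: conn=97 S1=43 S2=55 S3=17 blocked=[]
Op 7: conn=115 S1=43 S2=55 S3=17 blocked=[]
Op 8: conn=115 S1=43 S2=55 S3=22 blocked=[]
Op 9: conn=132 S1=43 S2=55 S3=22 blocked=[]
Op 10: conn=145 S1=43 S2=55 S3=22 blocked=[]
Op 11: conn=145 S1=57 S2=55 S3=22 blocked=[]
Op 12: conn=131 S1=57 S2=55 S3=8 blocked=[]
Op 13: conn=115 S1=57 S2=55 S3=-8 blocked=[3]
Op 14: conn=99 S1=41 S2=55 S3=-8 blocked=[3]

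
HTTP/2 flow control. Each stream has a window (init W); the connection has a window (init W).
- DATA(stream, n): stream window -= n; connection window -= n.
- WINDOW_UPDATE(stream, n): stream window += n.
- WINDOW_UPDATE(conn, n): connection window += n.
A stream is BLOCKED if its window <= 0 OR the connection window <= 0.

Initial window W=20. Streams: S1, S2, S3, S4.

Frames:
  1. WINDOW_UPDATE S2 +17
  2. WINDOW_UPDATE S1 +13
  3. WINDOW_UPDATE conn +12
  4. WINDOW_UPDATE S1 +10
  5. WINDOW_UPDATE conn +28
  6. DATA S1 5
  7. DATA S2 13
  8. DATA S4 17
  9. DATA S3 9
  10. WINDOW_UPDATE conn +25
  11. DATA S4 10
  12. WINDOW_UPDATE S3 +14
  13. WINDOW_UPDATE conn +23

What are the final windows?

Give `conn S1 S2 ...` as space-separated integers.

Answer: 54 38 24 25 -7

Derivation:
Op 1: conn=20 S1=20 S2=37 S3=20 S4=20 blocked=[]
Op 2: conn=20 S1=33 S2=37 S3=20 S4=20 blocked=[]
Op 3: conn=32 S1=33 S2=37 S3=20 S4=20 blocked=[]
Op 4: conn=32 S1=43 S2=37 S3=20 S4=20 blocked=[]
Op 5: conn=60 S1=43 S2=37 S3=20 S4=20 blocked=[]
Op 6: conn=55 S1=38 S2=37 S3=20 S4=20 blocked=[]
Op 7: conn=42 S1=38 S2=24 S3=20 S4=20 blocked=[]
Op 8: conn=25 S1=38 S2=24 S3=20 S4=3 blocked=[]
Op 9: conn=16 S1=38 S2=24 S3=11 S4=3 blocked=[]
Op 10: conn=41 S1=38 S2=24 S3=11 S4=3 blocked=[]
Op 11: conn=31 S1=38 S2=24 S3=11 S4=-7 blocked=[4]
Op 12: conn=31 S1=38 S2=24 S3=25 S4=-7 blocked=[4]
Op 13: conn=54 S1=38 S2=24 S3=25 S4=-7 blocked=[4]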